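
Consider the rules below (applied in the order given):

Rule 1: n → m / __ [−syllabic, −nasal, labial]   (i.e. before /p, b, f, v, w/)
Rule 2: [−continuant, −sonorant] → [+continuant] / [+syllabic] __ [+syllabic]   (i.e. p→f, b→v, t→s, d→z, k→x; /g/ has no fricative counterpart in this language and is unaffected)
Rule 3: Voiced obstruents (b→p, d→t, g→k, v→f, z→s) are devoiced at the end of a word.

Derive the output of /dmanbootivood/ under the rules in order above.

dmamboosivoot

Rule 1 (nasal place assimilation): /n/ precedes the labial consonant /b/, so it assimilates in place to [m]. /dmanbootivood/ → dmambootivood.
Rule 2 (intervocalic spirantization): /t/ is a stop between vowels /o/ and /i/, so it spirantizes to the fricative [s]. /dmambootivood/ → dmamboosivood.
Rule 3 (final devoicing): /d/ is a voiced obstruent in word-final position, so it devoices to [t]. /dmamboosivood/ → dmamboosivoot.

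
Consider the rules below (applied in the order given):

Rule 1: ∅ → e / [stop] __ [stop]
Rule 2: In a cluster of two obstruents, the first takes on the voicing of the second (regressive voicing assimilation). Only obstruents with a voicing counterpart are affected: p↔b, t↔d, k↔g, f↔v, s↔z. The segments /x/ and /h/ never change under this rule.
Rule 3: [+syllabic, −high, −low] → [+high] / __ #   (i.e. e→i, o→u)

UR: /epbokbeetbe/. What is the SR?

Rule 1 (stop-cluster e-epenthesis): /p/ and /b/ form a stop–stop cluster, so [e] is inserted between them. /k/ and /b/ form a stop–stop cluster, so [e] is inserted between them. /t/ and /b/ form a stop–stop cluster, so [e] is inserted between them. /epbokbeetbe/ → epebokebeetebe.
Rule 2 (regressive voicing assimilation): no segment meets the environment; /epebokebeetebe/ is unchanged.
Rule 3 (final vowel raising): /e/ is a mid vowel in word-final position, so it raises to [i]. /epebokebeetebe/ → epebokebeetebi.

epebokebeetebi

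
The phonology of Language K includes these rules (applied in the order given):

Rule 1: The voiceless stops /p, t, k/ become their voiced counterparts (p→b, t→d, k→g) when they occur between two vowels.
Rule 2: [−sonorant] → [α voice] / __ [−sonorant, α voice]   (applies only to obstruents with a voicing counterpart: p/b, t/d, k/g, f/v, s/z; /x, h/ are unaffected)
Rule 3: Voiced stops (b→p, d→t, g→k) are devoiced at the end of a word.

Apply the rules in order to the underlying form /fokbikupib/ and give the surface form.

Rule 1 (intervocalic voicing): /k/ is a voiceless stop between vowels /i/ and /u/, so it voices to [g]. /p/ is a voiceless stop between vowels /u/ and /i/, so it voices to [b]. /fokbikupib/ → fokbigubib.
Rule 2 (regressive voicing assimilation): /k/ precedes the voiced obstruent /b/, so it voices to [g] by assimilation. /fokbigubib/ → fogbigubib.
Rule 3 (final devoicing): /b/ is a voiced stop in word-final position, so it devoices to [p]. /fogbigubib/ → fogbigubip.

fogbigubip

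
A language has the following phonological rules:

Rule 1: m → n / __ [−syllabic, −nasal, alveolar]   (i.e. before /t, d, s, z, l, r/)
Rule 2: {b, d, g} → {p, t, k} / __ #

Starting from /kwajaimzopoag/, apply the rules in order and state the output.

Rule 1 (nasal place assimilation): /m/ precedes the alveolar consonant /z/, so it assimilates in place to [n]. /kwajaimzopoag/ → kwajainzopoag.
Rule 2 (final devoicing): /g/ is a voiced stop in word-final position, so it devoices to [k]. /kwajainzopoag/ → kwajainzopoak.

kwajainzopoak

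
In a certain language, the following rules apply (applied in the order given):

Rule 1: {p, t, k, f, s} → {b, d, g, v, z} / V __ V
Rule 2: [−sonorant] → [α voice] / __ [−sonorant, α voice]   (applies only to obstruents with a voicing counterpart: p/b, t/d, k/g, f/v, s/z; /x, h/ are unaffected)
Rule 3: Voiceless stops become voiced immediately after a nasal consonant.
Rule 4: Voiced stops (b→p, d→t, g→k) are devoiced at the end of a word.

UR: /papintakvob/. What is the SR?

Rule 1 (intervocalic voicing): /p/ is a voiceless obstruent between vowels /a/ and /i/, so it voices to [b]. /papintakvob/ → pabintakvob.
Rule 2 (regressive voicing assimilation): /k/ precedes the voiced obstruent /v/, so it voices to [g] by assimilation. /pabintakvob/ → pabintagvob.
Rule 3 (post-nasal voicing): /t/ is a voiceless stop immediately after the nasal /n/, so it voices to [d]. /pabintagvob/ → pabindagvob.
Rule 4 (final devoicing): /b/ is a voiced stop in word-final position, so it devoices to [p]. /pabindagvob/ → pabindagvop.

pabindagvop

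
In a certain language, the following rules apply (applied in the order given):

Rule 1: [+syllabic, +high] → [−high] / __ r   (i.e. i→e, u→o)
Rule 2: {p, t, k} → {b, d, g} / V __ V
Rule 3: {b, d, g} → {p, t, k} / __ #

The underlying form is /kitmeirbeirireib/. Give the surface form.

kitmeerbeerereip

Rule 1 (pre-rhotic lowering): /i/ is a high vowel immediately before /r/, so it lowers to [e]. /i/ is a high vowel immediately before /r/, so it lowers to [e]. /i/ is a high vowel immediately before /r/, so it lowers to [e]. /kitmeirbeirireib/ → kitmeerbeerereib.
Rule 2 (intervocalic voicing): no segment meets the environment; /kitmeerbeerereib/ is unchanged.
Rule 3 (final devoicing): /b/ is a voiced stop in word-final position, so it devoices to [p]. /kitmeerbeerereib/ → kitmeerbeerereip.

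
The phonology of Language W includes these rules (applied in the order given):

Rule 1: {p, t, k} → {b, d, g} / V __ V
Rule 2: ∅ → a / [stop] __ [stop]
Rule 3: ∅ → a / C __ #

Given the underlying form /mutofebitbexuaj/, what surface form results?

Rule 1 (intervocalic voicing): /t/ is a voiceless stop between vowels /u/ and /o/, so it voices to [d]. /mutofebitbexuaj/ → mudofebitbexuaj.
Rule 2 (stop-cluster a-epenthesis): /t/ and /b/ form a stop–stop cluster, so [a] is inserted between them. /mudofebitbexuaj/ → mudofebitabexuaj.
Rule 3 (final a-epenthesis): the form ends in the consonant /j/, so [a] is inserted word-finally. /mudofebitabexuaj/ → mudofebitabexuaja.

mudofebitabexuaja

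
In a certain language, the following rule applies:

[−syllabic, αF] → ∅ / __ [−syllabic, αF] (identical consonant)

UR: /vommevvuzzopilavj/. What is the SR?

/mm/ is a geminate; the first /m/ deletes.
/vv/ is a geminate; the first /v/ deletes.
/zz/ is a geminate; the first /z/ deletes.
The other instances of /v/, /m/, /z/, /p/, /l/, /j/ do not occur in the required environment and remain unchanged.
Surface form: [vomevuzopilavj].

vomevuzopilavj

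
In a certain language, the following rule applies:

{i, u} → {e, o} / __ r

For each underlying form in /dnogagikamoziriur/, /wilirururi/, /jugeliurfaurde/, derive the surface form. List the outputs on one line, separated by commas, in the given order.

/dnogagikamoziriur/: /i/ is a high vowel immediately before /r/, so it lowers to [e]. /u/ is a high vowel immediately before /r/, so it lowers to [o]. → [dnogagikamozerior].
/wilirururi/: /i/ is a high vowel immediately before /r/, so it lowers to [e]. /u/ is a high vowel immediately before /r/, so it lowers to [o]. /u/ is a high vowel immediately before /r/, so it lowers to [o]. → [wilerorori].
/jugeliurfaurde/: /u/ is a high vowel immediately before /r/, so it lowers to [o]. /u/ is a high vowel immediately before /r/, so it lowers to [o]. → [jugeliorfaorde].

dnogagikamozerior, wilerorori, jugeliorfaorde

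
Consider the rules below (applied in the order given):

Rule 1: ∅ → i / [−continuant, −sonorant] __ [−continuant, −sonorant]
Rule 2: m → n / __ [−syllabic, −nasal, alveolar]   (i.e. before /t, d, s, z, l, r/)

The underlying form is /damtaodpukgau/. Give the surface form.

Rule 1 (stop-cluster i-epenthesis): /d/ and /p/ form a stop–stop cluster, so [i] is inserted between them. /k/ and /g/ form a stop–stop cluster, so [i] is inserted between them. /damtaodpukgau/ → damtaodipukigau.
Rule 2 (nasal place assimilation): /m/ precedes the alveolar consonant /t/, so it assimilates in place to [n]. /damtaodipukigau/ → dantaodipukigau.

dantaodipukigau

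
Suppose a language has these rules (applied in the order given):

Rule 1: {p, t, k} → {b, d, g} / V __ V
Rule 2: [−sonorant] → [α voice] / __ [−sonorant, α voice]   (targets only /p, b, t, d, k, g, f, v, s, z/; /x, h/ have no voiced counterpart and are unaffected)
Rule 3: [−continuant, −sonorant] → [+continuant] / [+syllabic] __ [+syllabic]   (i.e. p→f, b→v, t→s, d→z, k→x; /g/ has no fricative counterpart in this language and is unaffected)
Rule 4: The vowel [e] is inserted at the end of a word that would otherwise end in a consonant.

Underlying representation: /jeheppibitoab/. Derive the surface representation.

jeheppivizoabe

Rule 1 (intervocalic voicing): /t/ is a voiceless stop between vowels /i/ and /o/, so it voices to [d]. /jeheppibitoab/ → jeheppibidoab.
Rule 2 (regressive voicing assimilation): no segment meets the environment; /jeheppibidoab/ is unchanged.
Rule 3 (intervocalic spirantization): /b/ is a stop between vowels /i/ and /i/, so it spirantizes to the fricative [v]. /d/ is a stop between vowels /i/ and /o/, so it spirantizes to the fricative [z]. /jeheppibidoab/ → jeheppivizoab.
Rule 4 (final e-epenthesis): the form ends in the consonant /b/, so [e] is inserted word-finally. /jeheppivizoab/ → jeheppivizoabe.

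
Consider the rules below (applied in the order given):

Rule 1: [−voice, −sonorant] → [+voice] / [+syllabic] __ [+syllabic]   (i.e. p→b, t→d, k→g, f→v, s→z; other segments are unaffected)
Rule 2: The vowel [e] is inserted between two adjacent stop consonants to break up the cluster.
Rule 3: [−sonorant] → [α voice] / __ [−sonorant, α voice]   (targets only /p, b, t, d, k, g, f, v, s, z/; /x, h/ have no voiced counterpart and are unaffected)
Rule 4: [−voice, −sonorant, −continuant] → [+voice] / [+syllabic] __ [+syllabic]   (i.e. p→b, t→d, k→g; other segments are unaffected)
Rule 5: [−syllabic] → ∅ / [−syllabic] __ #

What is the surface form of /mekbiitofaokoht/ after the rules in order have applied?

megebiidovaogoh

Rule 1 (intervocalic voicing): /t/ is a voiceless obstruent between vowels /i/ and /o/, so it voices to [d]. /f/ is a voiceless obstruent between vowels /o/ and /a/, so it voices to [v]. /k/ is a voiceless obstruent between vowels /o/ and /o/, so it voices to [g]. /mekbiitofaokoht/ → mekbiidovaogoht.
Rule 2 (stop-cluster e-epenthesis): /k/ and /b/ form a stop–stop cluster, so [e] is inserted between them. /mekbiidovaogoht/ → mekebiidovaogoht.
Rule 3 (regressive voicing assimilation): no segment meets the environment; /mekebiidovaogoht/ is unchanged.
Rule 4 (intervocalic voicing): /k/ is a voiceless stop between vowels /e/ and /e/, so it voices to [g]. /mekebiidovaogoht/ → megebiidovaogoht.
Rule 5 (final cluster simplification): /t/ is the second consonant of a word-final cluster /ht/, so it deletes. /megebiidovaogoht/ → megebiidovaogoh.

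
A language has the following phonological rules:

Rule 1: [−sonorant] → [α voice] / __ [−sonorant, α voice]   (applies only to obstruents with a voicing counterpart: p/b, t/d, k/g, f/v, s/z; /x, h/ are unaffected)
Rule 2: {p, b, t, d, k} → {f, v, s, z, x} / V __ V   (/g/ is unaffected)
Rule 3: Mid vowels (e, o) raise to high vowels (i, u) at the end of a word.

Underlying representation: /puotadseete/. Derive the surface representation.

puosatseesi

Rule 1 (regressive voicing assimilation): /d/ precedes the voiceless obstruent /s/, so it devoices to [t] by assimilation. /puotadseete/ → puotatseete.
Rule 2 (intervocalic spirantization): /t/ is a stop between vowels /o/ and /a/, so it spirantizes to the fricative [s]. /t/ is a stop between vowels /e/ and /e/, so it spirantizes to the fricative [s]. /puotatseete/ → puosatseese.
Rule 3 (final vowel raising): /e/ is a mid vowel in word-final position, so it raises to [i]. /puosatseese/ → puosatseesi.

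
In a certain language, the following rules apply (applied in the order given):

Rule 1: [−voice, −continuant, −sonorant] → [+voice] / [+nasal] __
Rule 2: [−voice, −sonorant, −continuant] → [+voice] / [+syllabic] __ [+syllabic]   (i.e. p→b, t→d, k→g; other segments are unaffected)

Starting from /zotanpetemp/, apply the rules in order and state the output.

zodanbedemb

Rule 1 (post-nasal voicing): /p/ is a voiceless stop immediately after the nasal /n/, so it voices to [b]. /p/ is a voiceless stop immediately after the nasal /m/, so it voices to [b]. /zotanpetemp/ → zotanbetemb.
Rule 2 (intervocalic voicing): /t/ is a voiceless stop between vowels /o/ and /a/, so it voices to [d]. /t/ is a voiceless stop between vowels /e/ and /e/, so it voices to [d]. /zotanbetemb/ → zodanbedemb.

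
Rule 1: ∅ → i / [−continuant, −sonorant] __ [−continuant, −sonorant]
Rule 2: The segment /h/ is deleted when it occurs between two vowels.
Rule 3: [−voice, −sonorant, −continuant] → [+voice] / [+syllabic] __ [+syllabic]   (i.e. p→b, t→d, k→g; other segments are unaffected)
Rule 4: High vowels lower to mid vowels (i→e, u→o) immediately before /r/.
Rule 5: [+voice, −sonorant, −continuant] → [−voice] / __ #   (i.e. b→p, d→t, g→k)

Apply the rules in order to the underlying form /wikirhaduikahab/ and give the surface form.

Rule 1 (stop-cluster i-epenthesis): no segment meets the environment; /wikirhaduikahab/ is unchanged.
Rule 2 (intervocalic h-deletion): /h/ occurs between vowels /a/ and /a/, so it deletes. /wikirhaduikahab/ → wikirhaduikaab.
Rule 3 (intervocalic voicing): /k/ is a voiceless stop between vowels /i/ and /i/, so it voices to [g]. /k/ is a voiceless stop between vowels /i/ and /a/, so it voices to [g]. /wikirhaduikaab/ → wigirhaduigaab.
Rule 4 (pre-rhotic lowering): /i/ is a high vowel immediately before /r/, so it lowers to [e]. /wigirhaduigaab/ → wigerhaduigaab.
Rule 5 (final devoicing): /b/ is a voiced stop in word-final position, so it devoices to [p]. /wigerhaduigaab/ → wigerhaduigaap.

wigerhaduigaap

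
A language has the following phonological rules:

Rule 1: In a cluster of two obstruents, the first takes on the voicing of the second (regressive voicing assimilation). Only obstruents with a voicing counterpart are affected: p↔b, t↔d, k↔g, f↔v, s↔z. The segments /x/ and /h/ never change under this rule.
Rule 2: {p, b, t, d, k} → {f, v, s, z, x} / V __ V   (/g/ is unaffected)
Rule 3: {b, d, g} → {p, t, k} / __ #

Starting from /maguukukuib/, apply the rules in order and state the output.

maguuxuxuip

Rule 1 (regressive voicing assimilation): no segment meets the environment; /maguukukuib/ is unchanged.
Rule 2 (intervocalic spirantization): /k/ is a stop between vowels /u/ and /u/, so it spirantizes to the fricative [x]. /k/ is a stop between vowels /u/ and /u/, so it spirantizes to the fricative [x]. /maguukukuib/ → maguuxuxuib.
Rule 3 (final devoicing): /b/ is a voiced stop in word-final position, so it devoices to [p]. /maguuxuxuib/ → maguuxuxuip.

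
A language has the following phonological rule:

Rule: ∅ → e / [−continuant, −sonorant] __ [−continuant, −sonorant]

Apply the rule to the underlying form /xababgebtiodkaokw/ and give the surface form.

xababegebetiodekaokw

/b/ and /g/ form a stop–stop cluster, so [e] is inserted between them.
/b/ and /t/ form a stop–stop cluster, so [e] is inserted between them.
/d/ and /k/ form a stop–stop cluster, so [e] is inserted between them.
Surface form: [xababegebetiodekaokw].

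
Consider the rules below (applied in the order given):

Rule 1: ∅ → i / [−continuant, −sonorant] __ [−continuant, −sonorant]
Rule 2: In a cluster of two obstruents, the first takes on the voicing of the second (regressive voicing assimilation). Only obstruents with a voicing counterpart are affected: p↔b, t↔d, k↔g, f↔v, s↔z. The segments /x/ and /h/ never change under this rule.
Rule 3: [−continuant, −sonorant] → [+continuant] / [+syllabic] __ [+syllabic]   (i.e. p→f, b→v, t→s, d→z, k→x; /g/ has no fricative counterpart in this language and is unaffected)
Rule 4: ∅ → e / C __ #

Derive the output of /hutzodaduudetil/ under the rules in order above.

Rule 1 (stop-cluster i-epenthesis): no segment meets the environment; /hutzodaduudetil/ is unchanged.
Rule 2 (regressive voicing assimilation): /t/ precedes the voiced obstruent /z/, so it voices to [d] by assimilation. /hutzodaduudetil/ → hudzodaduudetil.
Rule 3 (intervocalic spirantization): /d/ is a stop between vowels /o/ and /a/, so it spirantizes to the fricative [z]. /d/ is a stop between vowels /a/ and /u/, so it spirantizes to the fricative [z]. /d/ is a stop between vowels /u/ and /e/, so it spirantizes to the fricative [z]. /t/ is a stop between vowels /e/ and /i/, so it spirantizes to the fricative [s]. /hudzodaduudetil/ → hudzozazuuzesil.
Rule 4 (final e-epenthesis): the form ends in the consonant /l/, so [e] is inserted word-finally. /hudzozazuuzesil/ → hudzozazuuzesile.

hudzozazuuzesile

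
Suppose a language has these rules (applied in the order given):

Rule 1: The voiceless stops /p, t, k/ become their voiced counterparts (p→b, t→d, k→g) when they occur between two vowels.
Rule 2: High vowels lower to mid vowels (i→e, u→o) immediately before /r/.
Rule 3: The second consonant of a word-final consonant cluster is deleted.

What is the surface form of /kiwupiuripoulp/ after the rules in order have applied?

Rule 1 (intervocalic voicing): /p/ is a voiceless stop between vowels /u/ and /i/, so it voices to [b]. /p/ is a voiceless stop between vowels /i/ and /o/, so it voices to [b]. /kiwupiuripoulp/ → kiwubiuriboulp.
Rule 2 (pre-rhotic lowering): /u/ is a high vowel immediately before /r/, so it lowers to [o]. /kiwubiuriboulp/ → kiwubioriboulp.
Rule 3 (final cluster simplification): /p/ is the second consonant of a word-final cluster /lp/, so it deletes. /kiwubioriboulp/ → kiwubioriboul.

kiwubioriboul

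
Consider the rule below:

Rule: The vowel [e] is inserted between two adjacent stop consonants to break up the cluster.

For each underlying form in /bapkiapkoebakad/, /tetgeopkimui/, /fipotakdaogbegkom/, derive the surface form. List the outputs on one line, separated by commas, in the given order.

/bapkiapkoebakad/: /p/ and /k/ form a stop–stop cluster, so [e] is inserted between them. /p/ and /k/ form a stop–stop cluster, so [e] is inserted between them. → [bapekiapekoebakad].
/tetgeopkimui/: /t/ and /g/ form a stop–stop cluster, so [e] is inserted between them. /p/ and /k/ form a stop–stop cluster, so [e] is inserted between them. → [tetegeopekimui].
/fipotakdaogbegkom/: /k/ and /d/ form a stop–stop cluster, so [e] is inserted between them. /g/ and /b/ form a stop–stop cluster, so [e] is inserted between them. /g/ and /k/ form a stop–stop cluster, so [e] is inserted between them. → [fipotakedaogebegekom].

bapekiapekoebakad, tetegeopekimui, fipotakedaogebegekom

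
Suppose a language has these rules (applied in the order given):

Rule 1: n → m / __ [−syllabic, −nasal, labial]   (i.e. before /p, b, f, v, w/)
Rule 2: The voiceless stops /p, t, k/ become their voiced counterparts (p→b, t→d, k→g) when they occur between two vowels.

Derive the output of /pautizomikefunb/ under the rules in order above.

Rule 1 (nasal place assimilation): /n/ precedes the labial consonant /b/, so it assimilates in place to [m]. /pautizomikefunb/ → pautizomikefumb.
Rule 2 (intervocalic voicing): /t/ is a voiceless stop between vowels /u/ and /i/, so it voices to [d]. /k/ is a voiceless stop between vowels /i/ and /e/, so it voices to [g]. /pautizomikefumb/ → paudizomigefumb.

paudizomigefumb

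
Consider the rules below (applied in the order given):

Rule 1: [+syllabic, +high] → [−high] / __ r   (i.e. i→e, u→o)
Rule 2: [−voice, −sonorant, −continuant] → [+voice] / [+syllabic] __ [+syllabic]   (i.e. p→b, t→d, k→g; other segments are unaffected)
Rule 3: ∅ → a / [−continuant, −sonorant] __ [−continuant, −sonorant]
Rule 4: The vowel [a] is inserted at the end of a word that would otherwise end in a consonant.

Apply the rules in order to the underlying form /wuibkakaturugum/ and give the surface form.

Rule 1 (pre-rhotic lowering): /u/ is a high vowel immediately before /r/, so it lowers to [o]. /wuibkakaturugum/ → wuibkakatorugum.
Rule 2 (intervocalic voicing): /k/ is a voiceless stop between vowels /a/ and /a/, so it voices to [g]. /t/ is a voiceless stop between vowels /a/ and /o/, so it voices to [d]. /wuibkakatorugum/ → wuibkagadorugum.
Rule 3 (stop-cluster a-epenthesis): /b/ and /k/ form a stop–stop cluster, so [a] is inserted between them. /wuibkagadorugum/ → wuibakagadorugum.
Rule 4 (final a-epenthesis): the form ends in the consonant /m/, so [a] is inserted word-finally. /wuibakagadorugum/ → wuibakagadoruguma.

wuibakagadoruguma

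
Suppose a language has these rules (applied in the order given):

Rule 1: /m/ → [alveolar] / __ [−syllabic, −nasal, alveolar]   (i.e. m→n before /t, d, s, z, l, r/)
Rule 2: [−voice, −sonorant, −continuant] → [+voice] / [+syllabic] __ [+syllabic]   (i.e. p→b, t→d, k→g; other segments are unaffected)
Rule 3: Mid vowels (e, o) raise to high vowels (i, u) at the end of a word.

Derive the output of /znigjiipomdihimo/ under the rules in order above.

Rule 1 (nasal place assimilation): /m/ precedes the alveolar consonant /d/, so it assimilates in place to [n]. /znigjiipomdihimo/ → znigjiipondihimo.
Rule 2 (intervocalic voicing): /p/ is a voiceless stop between vowels /i/ and /o/, so it voices to [b]. /znigjiipondihimo/ → znigjiibondihimo.
Rule 3 (final vowel raising): /o/ is a mid vowel in word-final position, so it raises to [u]. /znigjiibondihimo/ → znigjiibondihimu.

znigjiibondihimu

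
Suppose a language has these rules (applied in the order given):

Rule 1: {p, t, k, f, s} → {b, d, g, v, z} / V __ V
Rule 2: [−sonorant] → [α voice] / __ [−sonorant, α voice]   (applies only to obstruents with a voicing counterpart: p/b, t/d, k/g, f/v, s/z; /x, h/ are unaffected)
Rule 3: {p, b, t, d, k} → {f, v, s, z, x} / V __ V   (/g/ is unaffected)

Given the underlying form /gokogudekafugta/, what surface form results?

gogoguzegavukta

Rule 1 (intervocalic voicing): /k/ is a voiceless obstruent between vowels /o/ and /o/, so it voices to [g]. /k/ is a voiceless obstruent between vowels /e/ and /a/, so it voices to [g]. /f/ is a voiceless obstruent between vowels /a/ and /u/, so it voices to [v]. /gokogudekafugta/ → gogogudegavugta.
Rule 2 (regressive voicing assimilation): /g/ precedes the voiceless obstruent /t/, so it devoices to [k] by assimilation. /gogogudegavugta/ → gogogudegavukta.
Rule 3 (intervocalic spirantization): /d/ is a stop between vowels /u/ and /e/, so it spirantizes to the fricative [z]. /gogogudegavukta/ → gogoguzegavukta.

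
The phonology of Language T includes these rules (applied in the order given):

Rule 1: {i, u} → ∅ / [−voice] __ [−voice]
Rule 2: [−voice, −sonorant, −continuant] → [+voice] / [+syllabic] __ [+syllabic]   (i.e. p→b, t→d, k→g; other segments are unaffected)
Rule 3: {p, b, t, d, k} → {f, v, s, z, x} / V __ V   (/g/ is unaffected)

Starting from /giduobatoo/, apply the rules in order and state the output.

Rule 1 (high vowel syncope): no segment meets the environment; /giduobatoo/ is unchanged.
Rule 2 (intervocalic voicing): /t/ is a voiceless stop between vowels /a/ and /o/, so it voices to [d]. /giduobatoo/ → giduobadoo.
Rule 3 (intervocalic spirantization): /d/ is a stop between vowels /i/ and /u/, so it spirantizes to the fricative [z]. /b/ is a stop between vowels /o/ and /a/, so it spirantizes to the fricative [v]. /d/ is a stop between vowels /a/ and /o/, so it spirantizes to the fricative [z]. /giduobadoo/ → gizuovazoo.

gizuovazoo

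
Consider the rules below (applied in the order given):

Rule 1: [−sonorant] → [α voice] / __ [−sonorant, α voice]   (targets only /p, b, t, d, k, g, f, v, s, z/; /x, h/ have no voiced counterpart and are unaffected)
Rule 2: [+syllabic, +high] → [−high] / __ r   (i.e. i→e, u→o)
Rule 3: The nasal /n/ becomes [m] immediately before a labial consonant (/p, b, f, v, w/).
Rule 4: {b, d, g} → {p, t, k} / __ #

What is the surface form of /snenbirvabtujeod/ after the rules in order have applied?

Rule 1 (regressive voicing assimilation): /b/ precedes the voiceless obstruent /t/, so it devoices to [p] by assimilation. /snenbirvabtujeod/ → snenbirvaptujeod.
Rule 2 (pre-rhotic lowering): /i/ is a high vowel immediately before /r/, so it lowers to [e]. /snenbirvaptujeod/ → snenbervaptujeod.
Rule 3 (nasal place assimilation): /n/ precedes the labial consonant /b/, so it assimilates in place to [m]. /snenbervaptujeod/ → snembervaptujeod.
Rule 4 (final devoicing): /d/ is a voiced stop in word-final position, so it devoices to [t]. /snembervaptujeod/ → snembervaptujeot.

snembervaptujeot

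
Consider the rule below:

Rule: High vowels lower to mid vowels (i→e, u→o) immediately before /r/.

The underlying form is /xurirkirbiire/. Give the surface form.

Scanning /xurirkirbiire/: /u/ is a high vowel immediately before /r/, so it lowers to [o]; /i/ is a high vowel immediately before /r/, so it lowers to [e]; /i/ is a high vowel immediately before /r/, so it lowers to [e]; /i/ at position 10 is not in the conditioning environment; /i/ is a high vowel immediately before /r/, so it lowers to [e].
Result: [xorerkerbiere].

xorerkerbiere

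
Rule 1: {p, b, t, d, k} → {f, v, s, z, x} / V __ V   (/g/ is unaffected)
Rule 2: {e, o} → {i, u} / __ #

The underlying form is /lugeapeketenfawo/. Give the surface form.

Rule 1 (intervocalic spirantization): /p/ is a stop between vowels /a/ and /e/, so it spirantizes to the fricative [f]. /k/ is a stop between vowels /e/ and /e/, so it spirantizes to the fricative [x]. /t/ is a stop between vowels /e/ and /e/, so it spirantizes to the fricative [s]. /lugeapeketenfawo/ → lugeafexesenfawo.
Rule 2 (final vowel raising): /o/ is a mid vowel in word-final position, so it raises to [u]. /lugeafexesenfawo/ → lugeafexesenfawu.

lugeafexesenfawu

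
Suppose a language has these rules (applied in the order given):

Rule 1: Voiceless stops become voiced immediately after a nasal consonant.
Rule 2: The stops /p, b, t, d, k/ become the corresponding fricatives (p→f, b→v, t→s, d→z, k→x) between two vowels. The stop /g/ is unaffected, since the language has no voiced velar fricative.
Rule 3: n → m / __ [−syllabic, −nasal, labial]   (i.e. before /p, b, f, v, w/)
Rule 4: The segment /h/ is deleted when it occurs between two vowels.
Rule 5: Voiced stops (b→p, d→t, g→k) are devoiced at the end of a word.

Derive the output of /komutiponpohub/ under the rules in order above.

Rule 1 (post-nasal voicing): /p/ is a voiceless stop immediately after the nasal /n/, so it voices to [b]. /komutiponpohub/ → komutiponbohub.
Rule 2 (intervocalic spirantization): /t/ is a stop between vowels /u/ and /i/, so it spirantizes to the fricative [s]. /p/ is a stop between vowels /i/ and /o/, so it spirantizes to the fricative [f]. /komutiponbohub/ → komusifonbohub.
Rule 3 (nasal place assimilation): /n/ precedes the labial consonant /b/, so it assimilates in place to [m]. /komusifonbohub/ → komusifombohub.
Rule 4 (intervocalic h-deletion): /h/ occurs between vowels /o/ and /u/, so it deletes. /komusifombohub/ → komusifomboub.
Rule 5 (final devoicing): /b/ is a voiced stop in word-final position, so it devoices to [p]. /komusifomboub/ → komusifomboup.

komusifomboup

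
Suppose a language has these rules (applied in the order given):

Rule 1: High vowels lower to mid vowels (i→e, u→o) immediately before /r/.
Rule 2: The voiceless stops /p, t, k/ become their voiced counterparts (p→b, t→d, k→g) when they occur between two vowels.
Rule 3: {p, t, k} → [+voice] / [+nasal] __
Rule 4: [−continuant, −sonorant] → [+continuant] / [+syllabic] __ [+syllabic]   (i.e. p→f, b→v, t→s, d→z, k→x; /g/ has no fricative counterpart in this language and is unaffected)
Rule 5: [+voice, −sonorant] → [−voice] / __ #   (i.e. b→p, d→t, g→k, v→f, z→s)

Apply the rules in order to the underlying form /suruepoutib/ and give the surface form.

soruevouzip

Rule 1 (pre-rhotic lowering): /u/ is a high vowel immediately before /r/, so it lowers to [o]. /suruepoutib/ → soruepoutib.
Rule 2 (intervocalic voicing): /p/ is a voiceless stop between vowels /e/ and /o/, so it voices to [b]. /t/ is a voiceless stop between vowels /u/ and /i/, so it voices to [d]. /soruepoutib/ → sorueboudib.
Rule 3 (post-nasal voicing): no segment meets the environment; /sorueboudib/ is unchanged.
Rule 4 (intervocalic spirantization): /b/ is a stop between vowels /e/ and /o/, so it spirantizes to the fricative [v]. /d/ is a stop between vowels /u/ and /i/, so it spirantizes to the fricative [z]. /sorueboudib/ → soruevouzib.
Rule 5 (final devoicing): /b/ is a voiced obstruent in word-final position, so it devoices to [p]. /soruevouzib/ → soruevouzip.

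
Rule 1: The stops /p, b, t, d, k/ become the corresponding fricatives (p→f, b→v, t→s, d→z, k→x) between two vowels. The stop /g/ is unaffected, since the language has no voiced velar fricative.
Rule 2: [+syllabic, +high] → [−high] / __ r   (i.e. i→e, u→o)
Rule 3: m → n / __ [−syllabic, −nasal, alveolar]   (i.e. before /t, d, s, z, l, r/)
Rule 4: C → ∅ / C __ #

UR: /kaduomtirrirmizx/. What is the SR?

Rule 1 (intervocalic spirantization): /d/ is a stop between vowels /a/ and /u/, so it spirantizes to the fricative [z]. /kaduomtirrirmizx/ → kazuomtirrirmizx.
Rule 2 (pre-rhotic lowering): /i/ is a high vowel immediately before /r/, so it lowers to [e]. /i/ is a high vowel immediately before /r/, so it lowers to [e]. /kazuomtirrirmizx/ → kazuomterrermizx.
Rule 3 (nasal place assimilation): /m/ precedes the alveolar consonant /t/, so it assimilates in place to [n]. /kazuomterrermizx/ → kazuonterrermizx.
Rule 4 (final cluster simplification): /x/ is the second consonant of a word-final cluster /zx/, so it deletes. /kazuonterrermizx/ → kazuonterrermiz.

kazuonterrermiz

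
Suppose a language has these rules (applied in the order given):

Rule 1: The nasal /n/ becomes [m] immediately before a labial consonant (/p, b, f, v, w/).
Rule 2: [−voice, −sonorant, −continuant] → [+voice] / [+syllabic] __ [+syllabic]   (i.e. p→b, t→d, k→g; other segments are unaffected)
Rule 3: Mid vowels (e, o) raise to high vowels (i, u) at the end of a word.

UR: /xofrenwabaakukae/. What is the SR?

Rule 1 (nasal place assimilation): /n/ precedes the labial consonant /w/, so it assimilates in place to [m]. /xofrenwabaakukae/ → xofremwabaakukae.
Rule 2 (intervocalic voicing): /k/ is a voiceless stop between vowels /a/ and /u/, so it voices to [g]. /k/ is a voiceless stop between vowels /u/ and /a/, so it voices to [g]. /xofremwabaakukae/ → xofremwabaagugae.
Rule 3 (final vowel raising): /e/ is a mid vowel in word-final position, so it raises to [i]. /xofremwabaagugae/ → xofremwabaagugai.

xofremwabaagugai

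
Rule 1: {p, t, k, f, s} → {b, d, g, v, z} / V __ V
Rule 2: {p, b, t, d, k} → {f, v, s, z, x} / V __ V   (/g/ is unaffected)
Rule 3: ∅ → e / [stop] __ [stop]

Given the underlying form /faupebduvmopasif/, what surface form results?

Rule 1 (intervocalic voicing): /p/ is a voiceless obstruent between vowels /u/ and /e/, so it voices to [b]. /p/ is a voiceless obstruent between vowels /o/ and /a/, so it voices to [b]. /s/ is a voiceless obstruent between vowels /a/ and /i/, so it voices to [z]. /faupebduvmopasif/ → faubebduvmobazif.
Rule 2 (intervocalic spirantization): /b/ is a stop between vowels /u/ and /e/, so it spirantizes to the fricative [v]. /b/ is a stop between vowels /o/ and /a/, so it spirantizes to the fricative [v]. /faubebduvmobazif/ → fauvebduvmovazif.
Rule 3 (stop-cluster e-epenthesis): /b/ and /d/ form a stop–stop cluster, so [e] is inserted between them. /fauvebduvmovazif/ → fauvebeduvmovazif.

fauvebeduvmovazif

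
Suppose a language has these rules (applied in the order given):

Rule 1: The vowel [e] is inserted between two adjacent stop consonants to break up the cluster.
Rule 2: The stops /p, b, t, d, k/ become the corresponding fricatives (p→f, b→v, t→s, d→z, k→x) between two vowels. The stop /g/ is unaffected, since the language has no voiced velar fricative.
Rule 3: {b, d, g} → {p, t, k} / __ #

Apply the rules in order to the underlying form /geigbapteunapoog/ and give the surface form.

Rule 1 (stop-cluster e-epenthesis): /g/ and /b/ form a stop–stop cluster, so [e] is inserted between them. /p/ and /t/ form a stop–stop cluster, so [e] is inserted between them. /geigbapteunapoog/ → geigebapeteunapoog.
Rule 2 (intervocalic spirantization): /b/ is a stop between vowels /e/ and /a/, so it spirantizes to the fricative [v]. /p/ is a stop between vowels /a/ and /e/, so it spirantizes to the fricative [f]. /t/ is a stop between vowels /e/ and /e/, so it spirantizes to the fricative [s]. /p/ is a stop between vowels /a/ and /o/, so it spirantizes to the fricative [f]. /geigebapeteunapoog/ → geigevafeseunafoog.
Rule 3 (final devoicing): /g/ is a voiced stop in word-final position, so it devoices to [k]. /geigevafeseunafoog/ → geigevafeseunafook.

geigevafeseunafook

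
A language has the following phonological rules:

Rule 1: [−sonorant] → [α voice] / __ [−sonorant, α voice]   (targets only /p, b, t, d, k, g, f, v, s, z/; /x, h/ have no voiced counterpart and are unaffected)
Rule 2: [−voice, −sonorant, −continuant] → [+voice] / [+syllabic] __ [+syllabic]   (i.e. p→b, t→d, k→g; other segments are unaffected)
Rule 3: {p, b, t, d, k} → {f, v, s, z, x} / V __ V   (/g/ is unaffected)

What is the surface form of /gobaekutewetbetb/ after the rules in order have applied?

govaeguzewedbedb

Rule 1 (regressive voicing assimilation): /t/ precedes the voiced obstruent /b/, so it voices to [d] by assimilation. /t/ precedes the voiced obstruent /b/, so it voices to [d] by assimilation. /gobaekutewetbetb/ → gobaekutewedbedb.
Rule 2 (intervocalic voicing): /k/ is a voiceless stop between vowels /e/ and /u/, so it voices to [g]. /t/ is a voiceless stop between vowels /u/ and /e/, so it voices to [d]. /gobaekutewedbedb/ → gobaegudewedbedb.
Rule 3 (intervocalic spirantization): /b/ is a stop between vowels /o/ and /a/, so it spirantizes to the fricative [v]. /d/ is a stop between vowels /u/ and /e/, so it spirantizes to the fricative [z]. /gobaegudewedbedb/ → govaeguzewedbedb.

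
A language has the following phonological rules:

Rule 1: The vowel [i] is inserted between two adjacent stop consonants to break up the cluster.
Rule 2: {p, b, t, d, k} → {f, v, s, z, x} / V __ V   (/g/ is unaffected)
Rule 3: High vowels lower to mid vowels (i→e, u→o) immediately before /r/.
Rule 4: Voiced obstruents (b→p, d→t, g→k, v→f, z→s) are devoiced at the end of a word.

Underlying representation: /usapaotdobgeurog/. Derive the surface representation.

Rule 1 (stop-cluster i-epenthesis): /t/ and /d/ form a stop–stop cluster, so [i] is inserted between them. /b/ and /g/ form a stop–stop cluster, so [i] is inserted between them. /usapaotdobgeurog/ → usapaotidobigeurog.
Rule 2 (intervocalic spirantization): /p/ is a stop between vowels /a/ and /a/, so it spirantizes to the fricative [f]. /t/ is a stop between vowels /o/ and /i/, so it spirantizes to the fricative [s]. /d/ is a stop between vowels /i/ and /o/, so it spirantizes to the fricative [z]. /b/ is a stop between vowels /o/ and /i/, so it spirantizes to the fricative [v]. /usapaotidobigeurog/ → usafaosizovigeurog.
Rule 3 (pre-rhotic lowering): /u/ is a high vowel immediately before /r/, so it lowers to [o]. /usafaosizovigeurog/ → usafaosizovigeorog.
Rule 4 (final devoicing): /g/ is a voiced obstruent in word-final position, so it devoices to [k]. /usafaosizovigeorog/ → usafaosizovigeorok.

usafaosizovigeorok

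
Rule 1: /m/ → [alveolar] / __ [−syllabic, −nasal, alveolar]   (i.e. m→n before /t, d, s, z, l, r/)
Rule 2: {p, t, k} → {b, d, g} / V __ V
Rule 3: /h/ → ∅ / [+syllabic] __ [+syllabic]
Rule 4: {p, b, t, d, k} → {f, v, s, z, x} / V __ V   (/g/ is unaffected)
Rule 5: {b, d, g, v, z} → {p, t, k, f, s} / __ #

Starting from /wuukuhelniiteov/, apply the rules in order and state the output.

wuuguelniizeof

Rule 1 (nasal place assimilation): no segment meets the environment; /wuukuhelniiteov/ is unchanged.
Rule 2 (intervocalic voicing): /k/ is a voiceless stop between vowels /u/ and /u/, so it voices to [g]. /t/ is a voiceless stop between vowels /i/ and /e/, so it voices to [d]. /wuukuhelniiteov/ → wuuguhelniideov.
Rule 3 (intervocalic h-deletion): /h/ occurs between vowels /u/ and /e/, so it deletes. /wuuguhelniideov/ → wuuguelniideov.
Rule 4 (intervocalic spirantization): /d/ is a stop between vowels /i/ and /e/, so it spirantizes to the fricative [z]. /wuuguelniideov/ → wuuguelniizeov.
Rule 5 (final devoicing): /v/ is a voiced obstruent in word-final position, so it devoices to [f]. /wuuguelniizeov/ → wuuguelniizeof.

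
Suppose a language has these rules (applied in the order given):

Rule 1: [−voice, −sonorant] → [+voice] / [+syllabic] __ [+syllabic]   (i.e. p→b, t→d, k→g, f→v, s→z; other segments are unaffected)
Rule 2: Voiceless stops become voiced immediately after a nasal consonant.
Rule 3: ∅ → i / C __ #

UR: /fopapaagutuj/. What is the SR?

Rule 1 (intervocalic voicing): /p/ is a voiceless obstruent between vowels /o/ and /a/, so it voices to [b]. /p/ is a voiceless obstruent between vowels /a/ and /a/, so it voices to [b]. /t/ is a voiceless obstruent between vowels /u/ and /u/, so it voices to [d]. /fopapaagutuj/ → fobabaaguduj.
Rule 2 (post-nasal voicing): no segment meets the environment; /fobabaaguduj/ is unchanged.
Rule 3 (final i-epenthesis): the form ends in the consonant /j/, so [i] is inserted word-finally. /fobabaaguduj/ → fobabaaguduji.

fobabaaguduji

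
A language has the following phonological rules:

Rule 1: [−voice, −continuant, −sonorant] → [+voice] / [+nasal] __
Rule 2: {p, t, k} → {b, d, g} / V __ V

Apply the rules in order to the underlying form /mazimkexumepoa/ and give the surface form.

Rule 1 (post-nasal voicing): /k/ is a voiceless stop immediately after the nasal /m/, so it voices to [g]. /mazimkexumepoa/ → mazimgexumepoa.
Rule 2 (intervocalic voicing): /p/ is a voiceless stop between vowels /e/ and /o/, so it voices to [b]. /mazimgexumepoa/ → mazimgexumeboa.

mazimgexumeboa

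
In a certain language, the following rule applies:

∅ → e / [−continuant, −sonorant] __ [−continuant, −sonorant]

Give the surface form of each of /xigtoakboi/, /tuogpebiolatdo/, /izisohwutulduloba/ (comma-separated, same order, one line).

xigetoakeboi, tuogepebiolatedo, izisohwutulduloba

/xigtoakboi/: /g/ and /t/ form a stop–stop cluster, so [e] is inserted between them. /k/ and /b/ form a stop–stop cluster, so [e] is inserted between them. → [xigetoakeboi].
/tuogpebiolatdo/: /g/ and /p/ form a stop–stop cluster, so [e] is inserted between them. /t/ and /d/ form a stop–stop cluster, so [e] is inserted between them. → [tuogepebiolatedo].
/izisohwutulduloba/: the rule's environment is not met; surfaces unchanged as [izisohwutulduloba].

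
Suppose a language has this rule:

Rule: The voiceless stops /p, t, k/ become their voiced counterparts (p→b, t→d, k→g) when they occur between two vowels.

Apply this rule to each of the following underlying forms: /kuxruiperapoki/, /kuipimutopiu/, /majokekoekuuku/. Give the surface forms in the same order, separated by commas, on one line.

kuxruiberabogi, kuibimudobiu, majogegoeguugu

/kuxruiperapoki/: /p/ is a voiceless stop between vowels /i/ and /e/, so it voices to [b]. /p/ is a voiceless stop between vowels /a/ and /o/, so it voices to [b]. /k/ is a voiceless stop between vowels /o/ and /i/, so it voices to [g]. → [kuxruiberabogi].
/kuipimutopiu/: /p/ is a voiceless stop between vowels /i/ and /i/, so it voices to [b]. /t/ is a voiceless stop between vowels /u/ and /o/, so it voices to [d]. /p/ is a voiceless stop between vowels /o/ and /i/, so it voices to [b]. → [kuibimudobiu].
/majokekoekuuku/: /k/ is a voiceless stop between vowels /o/ and /e/, so it voices to [g]. /k/ is a voiceless stop between vowels /e/ and /o/, so it voices to [g]. /k/ is a voiceless stop between vowels /e/ and /u/, so it voices to [g]. /k/ is a voiceless stop between vowels /u/ and /u/, so it voices to [g]. → [majogegoeguugu].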